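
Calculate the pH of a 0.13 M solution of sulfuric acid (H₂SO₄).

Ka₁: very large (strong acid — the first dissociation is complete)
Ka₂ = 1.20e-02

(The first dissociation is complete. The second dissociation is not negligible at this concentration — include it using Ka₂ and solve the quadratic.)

First dissociation is complete: [H⁺]₀ = [HSO₄⁻]₀ = C = 0.13 M. Second dissociation HSO₄⁻ ⇌ H⁺ + SO₄²⁻: let x = [SO₄²⁻]. Ka₂ = (C + x)·x / (C − x) = 1.20e-02 → x² + (C + Ka₂)·x − Ka₂·C = 0 → x² + 0.14200·x − 1.560e-03 = 0. x = (−0.14200 + √(0.14200² + 4 × 1.560e-03)) / 2 = 1.0247e-02 M. [H⁺] = C + x = 0.13 + 1.0247e-02 = 1.4025e-01 M. pH = -log(1.4025e-01) = 0.85.

pH = 0.85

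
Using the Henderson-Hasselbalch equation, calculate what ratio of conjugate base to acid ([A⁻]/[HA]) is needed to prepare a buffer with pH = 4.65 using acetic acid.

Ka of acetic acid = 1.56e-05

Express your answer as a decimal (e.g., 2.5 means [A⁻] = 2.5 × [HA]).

pKa = -log(1.56e-05) = 4.8069. pH = pKa + log([A⁻]/[HA]), so log([A⁻]/[HA]) = pH − pKa = 4.65 − 4.8069 = -0.1569. [A⁻]/[HA] = 10^(-0.1569) = 0.697

[A⁻]/[HA] = 0.697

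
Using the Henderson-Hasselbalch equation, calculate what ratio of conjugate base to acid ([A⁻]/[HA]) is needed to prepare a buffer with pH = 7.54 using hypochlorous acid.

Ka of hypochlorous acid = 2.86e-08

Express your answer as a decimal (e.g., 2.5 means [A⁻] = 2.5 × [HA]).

pKa = -log(2.86e-08) = 7.5436. pH = pKa + log([A⁻]/[HA]), so log([A⁻]/[HA]) = pH − pKa = 7.54 − 7.5436 = -0.0036. [A⁻]/[HA] = 10^(-0.0036) = 0.992

[A⁻]/[HA] = 0.992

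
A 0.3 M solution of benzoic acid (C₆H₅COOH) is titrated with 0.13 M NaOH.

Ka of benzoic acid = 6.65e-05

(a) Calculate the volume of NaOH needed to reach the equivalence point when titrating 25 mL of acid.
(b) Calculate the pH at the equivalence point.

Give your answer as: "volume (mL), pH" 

moles acid = 0.3 × 25/1000 = 0.0075 mol; V_base = moles/0.13 × 1000 = 57.7 mL. At equivalence only the conjugate base is present: [A⁻] = 0.0075/0.083 = 9.0698e-02 M. Kb = Kw/Ka = 1.50e-10; [OH⁻] = √(Kb × [A⁻]) = 3.6931e-06; pOH = 5.43; pH = 14 - pOH = 8.57.

V = 57.7 mL, pH = 8.57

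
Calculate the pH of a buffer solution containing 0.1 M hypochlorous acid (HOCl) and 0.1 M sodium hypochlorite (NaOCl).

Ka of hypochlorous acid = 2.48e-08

pKa = -log(2.48e-08) = 7.61. pH = pKa + log([A⁻]/[HA]) = 7.61 + log(0.1/0.1)

pH = 7.61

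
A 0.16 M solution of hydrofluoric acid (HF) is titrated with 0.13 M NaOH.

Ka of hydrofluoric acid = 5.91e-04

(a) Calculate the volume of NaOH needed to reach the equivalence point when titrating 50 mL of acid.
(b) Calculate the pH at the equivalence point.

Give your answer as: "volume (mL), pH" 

moles acid = 0.16 × 50/1000 = 0.008 mol; V_base = moles/0.13 × 1000 = 61.5 mL. At equivalence only the conjugate base is present: [A⁻] = 0.008/0.112 = 7.1724e-02 M. Kb = Kw/Ka = 1.69e-11; [OH⁻] = √(Kb × [A⁻]) = 1.1016e-06; pOH = 5.96; pH = 14 - pOH = 8.04.

V = 61.5 mL, pH = 8.04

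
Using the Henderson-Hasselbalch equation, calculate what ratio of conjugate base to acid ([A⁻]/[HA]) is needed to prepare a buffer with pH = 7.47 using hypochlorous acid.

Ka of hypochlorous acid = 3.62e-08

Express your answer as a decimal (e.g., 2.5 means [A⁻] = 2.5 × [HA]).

pKa = -log(3.62e-08) = 7.4413. pH = pKa + log([A⁻]/[HA]), so log([A⁻]/[HA]) = pH − pKa = 7.47 − 7.4413 = 0.0287. [A⁻]/[HA] = 10^(0.0287) = 1.07

[A⁻]/[HA] = 1.07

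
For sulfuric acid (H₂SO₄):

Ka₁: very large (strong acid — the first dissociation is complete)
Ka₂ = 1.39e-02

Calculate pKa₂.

pKa₂ = -log(Ka₂) = -log(1.39e-02) = 1.86.

pK_{a2} = 1.86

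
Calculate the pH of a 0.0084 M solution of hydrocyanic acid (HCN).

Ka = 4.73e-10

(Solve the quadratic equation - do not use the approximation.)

x² + Ka×x - Ka×C = 0. Using quadratic formula: [H⁺] = 1.9931e-06

pH = 5.70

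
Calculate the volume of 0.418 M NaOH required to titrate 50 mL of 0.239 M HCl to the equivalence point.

At equivalence: moles acid = moles base. moles HCl = 0.239 × 50/1000 = 0.01195 mol. V_base = moles / 0.418 × 1000 = 28.6 mL.

V_{base} = 28.6 mL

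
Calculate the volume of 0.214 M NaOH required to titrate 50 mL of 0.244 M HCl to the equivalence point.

At equivalence: moles acid = moles base. moles HCl = 0.244 × 50/1000 = 0.0122 mol. V_base = moles / 0.214 × 1000 = 57.0 mL.

V_{base} = 57.0 mL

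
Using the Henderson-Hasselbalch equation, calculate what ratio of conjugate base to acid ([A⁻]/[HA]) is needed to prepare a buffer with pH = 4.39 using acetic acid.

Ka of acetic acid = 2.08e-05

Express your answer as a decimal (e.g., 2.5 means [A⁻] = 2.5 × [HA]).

pKa = -log(2.08e-05) = 4.6819. pH = pKa + log([A⁻]/[HA]), so log([A⁻]/[HA]) = pH − pKa = 4.39 − 4.6819 = -0.2919. [A⁻]/[HA] = 10^(-0.2919) = 0.511

[A⁻]/[HA] = 0.511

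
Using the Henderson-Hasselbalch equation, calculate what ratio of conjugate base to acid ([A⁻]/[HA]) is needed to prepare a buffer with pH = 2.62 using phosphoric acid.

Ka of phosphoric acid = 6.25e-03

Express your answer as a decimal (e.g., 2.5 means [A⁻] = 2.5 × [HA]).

pKa = -log(6.25e-03) = 2.2041. pH = pKa + log([A⁻]/[HA]), so log([A⁻]/[HA]) = pH − pKa = 2.62 − 2.2041 = 0.4159. [A⁻]/[HA] = 10^(0.4159) = 2.61

[A⁻]/[HA] = 2.61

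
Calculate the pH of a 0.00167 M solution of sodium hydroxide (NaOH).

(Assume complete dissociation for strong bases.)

[OH⁻] = 0.00167 M for strong base. pOH = -log[OH⁻] = 2.78, pH = 14 - pOH

pH = 11.22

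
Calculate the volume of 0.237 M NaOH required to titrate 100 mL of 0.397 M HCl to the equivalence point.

At equivalence: moles acid = moles base. moles HCl = 0.397 × 100/1000 = 0.0397 mol. V_base = moles / 0.237 × 1000 = 167.5 mL.

V_{base} = 167.5 mL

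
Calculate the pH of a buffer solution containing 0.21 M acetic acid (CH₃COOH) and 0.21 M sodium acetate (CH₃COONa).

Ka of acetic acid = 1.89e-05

pKa = -log(1.89e-05) = 4.72. pH = pKa + log([A⁻]/[HA]) = 4.72 + log(0.21/0.21)

pH = 4.72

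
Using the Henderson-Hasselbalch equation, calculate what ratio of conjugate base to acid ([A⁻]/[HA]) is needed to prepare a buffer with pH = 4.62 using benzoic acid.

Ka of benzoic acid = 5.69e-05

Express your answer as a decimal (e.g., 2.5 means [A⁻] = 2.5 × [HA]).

pKa = -log(5.69e-05) = 4.2449. pH = pKa + log([A⁻]/[HA]), so log([A⁻]/[HA]) = pH − pKa = 4.62 − 4.2449 = 0.3751. [A⁻]/[HA] = 10^(0.3751) = 2.37

[A⁻]/[HA] = 2.37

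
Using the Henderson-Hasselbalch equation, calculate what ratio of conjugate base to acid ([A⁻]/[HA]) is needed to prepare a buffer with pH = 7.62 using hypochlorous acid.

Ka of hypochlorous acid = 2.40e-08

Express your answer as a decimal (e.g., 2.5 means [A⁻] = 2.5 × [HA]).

pKa = -log(2.40e-08) = 7.6198. pH = pKa + log([A⁻]/[HA]), so log([A⁻]/[HA]) = pH − pKa = 7.62 − 7.6198 = 0.0002. [A⁻]/[HA] = 10^(0.0002) = 1.00

[A⁻]/[HA] = 1.00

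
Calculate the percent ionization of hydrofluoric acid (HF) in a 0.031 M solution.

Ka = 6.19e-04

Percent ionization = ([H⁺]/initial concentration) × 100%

Using Ka equilibrium: x² + Ka×x - Ka×C = 0. Solving: [H⁺] = 4.0819e-03. Percent = (4.0819e-03/0.031) × 100

Percent ionization = 13.2%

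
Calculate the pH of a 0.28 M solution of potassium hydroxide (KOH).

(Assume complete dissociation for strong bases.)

[OH⁻] = 0.28 M for strong base. pOH = -log[OH⁻] = 0.55, pH = 14 - pOH

pH = 13.45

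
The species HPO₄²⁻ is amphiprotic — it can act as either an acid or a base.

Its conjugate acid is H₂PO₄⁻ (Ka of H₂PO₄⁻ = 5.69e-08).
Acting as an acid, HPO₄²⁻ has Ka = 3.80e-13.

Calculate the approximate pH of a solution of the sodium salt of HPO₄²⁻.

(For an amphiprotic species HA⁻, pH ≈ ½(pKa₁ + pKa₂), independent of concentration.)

pKa₁ = -log(5.69e-08) = 7.24; pKa₂ = -log(3.80e-13) = 12.42. For an amphiprotic species, pH ≈ ½(pKa₁ + pKa₂) = ½(7.24 + 12.42) = 9.83.

pH = 9.83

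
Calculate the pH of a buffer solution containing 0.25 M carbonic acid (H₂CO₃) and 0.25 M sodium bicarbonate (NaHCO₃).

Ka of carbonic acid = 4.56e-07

pKa = -log(4.56e-07) = 6.34. pH = pKa + log([A⁻]/[HA]) = 6.34 + log(0.25/0.25)

pH = 6.34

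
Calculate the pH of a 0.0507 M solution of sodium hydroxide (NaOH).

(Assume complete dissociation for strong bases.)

[OH⁻] = 0.0507 M for strong base. pOH = -log[OH⁻] = 1.29, pH = 14 - pOH

pH = 12.71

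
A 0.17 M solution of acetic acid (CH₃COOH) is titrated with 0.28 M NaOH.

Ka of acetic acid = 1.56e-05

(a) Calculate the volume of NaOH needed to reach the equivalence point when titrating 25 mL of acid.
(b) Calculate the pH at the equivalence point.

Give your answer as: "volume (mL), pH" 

moles acid = 0.17 × 25/1000 = 0.00425 mol; V_base = moles/0.28 × 1000 = 15.2 mL. At equivalence only the conjugate base is present: [A⁻] = 0.00425/0.040 = 1.0578e-01 M. Kb = Kw/Ka = 6.41e-10; [OH⁻] = √(Kb × [A⁻]) = 8.2345e-06; pOH = 5.08; pH = 14 - pOH = 8.92.

V = 15.2 mL, pH = 8.92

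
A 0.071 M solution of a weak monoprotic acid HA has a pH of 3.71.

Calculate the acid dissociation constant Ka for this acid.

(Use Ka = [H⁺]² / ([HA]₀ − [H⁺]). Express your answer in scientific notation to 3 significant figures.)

[H⁺] = 10^(−pH) = 10^(−3.71) = 1.950e-04 M. For HA ⇌ H⁺ + A⁻, Ka = [H⁺][A⁻]/[HA] = [H⁺]² / ([HA]₀ − [H⁺]) = (1.950e-04)² / (0.071 − 1.950e-04) = 5.37e-07.

K_a = 5.37e-07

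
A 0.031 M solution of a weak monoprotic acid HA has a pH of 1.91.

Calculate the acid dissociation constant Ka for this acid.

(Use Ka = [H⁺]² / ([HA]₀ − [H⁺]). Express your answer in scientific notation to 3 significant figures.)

[H⁺] = 10^(−pH) = 10^(−1.91) = 1.230e-02 M. For HA ⇌ H⁺ + A⁻, Ka = [H⁺][A⁻]/[HA] = [H⁺]² / ([HA]₀ − [H⁺]) = (1.230e-02)² / (0.031 − 1.230e-02) = 8.10e-03.

K_a = 8.10e-03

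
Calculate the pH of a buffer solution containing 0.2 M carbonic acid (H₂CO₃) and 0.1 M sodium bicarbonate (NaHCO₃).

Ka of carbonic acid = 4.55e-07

pKa = -log(4.55e-07) = 6.34. pH = pKa + log([A⁻]/[HA]) = 6.34 + log(0.1/0.2)

pH = 6.04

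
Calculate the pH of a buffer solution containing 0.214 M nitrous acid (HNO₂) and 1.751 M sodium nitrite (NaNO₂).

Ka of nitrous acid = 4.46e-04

pKa = -log(4.46e-04) = 3.35. pH = pKa + log([A⁻]/[HA]) = 3.35 + log(1.751/0.214)

pH = 4.26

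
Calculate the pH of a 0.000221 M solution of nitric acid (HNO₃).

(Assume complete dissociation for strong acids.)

[H⁺] = 0.000221 M for strong acid. pH = -log[H⁺] = -log(0.000221)

pH = 3.66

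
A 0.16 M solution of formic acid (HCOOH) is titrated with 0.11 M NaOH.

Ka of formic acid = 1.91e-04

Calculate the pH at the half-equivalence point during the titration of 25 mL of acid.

At half-equivalence [HA] = [A⁻], so Henderson-Hasselbalch gives pH = pKa = -log(1.91e-04) = 3.72.

pH = pKa = 3.72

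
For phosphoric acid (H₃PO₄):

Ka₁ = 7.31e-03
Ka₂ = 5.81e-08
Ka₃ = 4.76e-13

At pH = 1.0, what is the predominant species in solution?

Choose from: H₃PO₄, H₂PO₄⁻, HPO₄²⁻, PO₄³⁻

pKa₁ = 2.14, pKa₂ = 7.24, pKa₃ = 12.32. For a polyprotic acid the predominant species crosses at each pKa: below pKa_n the protonated form dominates, above it the deprotonated form does. At pH = 1.0, the predominant species is H₃PO₄.

H₃PO₄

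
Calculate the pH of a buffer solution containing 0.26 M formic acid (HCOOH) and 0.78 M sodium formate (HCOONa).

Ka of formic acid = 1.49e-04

pKa = -log(1.49e-04) = 3.83. pH = pKa + log([A⁻]/[HA]) = 3.83 + log(0.78/0.26)

pH = 4.30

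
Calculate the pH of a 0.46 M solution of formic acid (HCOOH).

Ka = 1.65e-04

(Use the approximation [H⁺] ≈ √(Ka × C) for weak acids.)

[H⁺] = √(Ka × C) = √(1.65e-04 × 0.46) = 8.7121e-03. pH = -log(8.7121e-03)

pH = 2.06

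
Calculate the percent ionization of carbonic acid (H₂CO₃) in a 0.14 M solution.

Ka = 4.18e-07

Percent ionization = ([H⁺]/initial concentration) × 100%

Using Ka equilibrium: x² + Ka×x - Ka×C = 0. Solving: [H⁺] = 2.4170e-04. Percent = (2.4170e-04/0.14) × 100

Percent ionization = 0.173%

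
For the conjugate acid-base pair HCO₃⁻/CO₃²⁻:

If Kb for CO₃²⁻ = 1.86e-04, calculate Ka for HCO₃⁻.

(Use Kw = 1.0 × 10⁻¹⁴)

For a conjugate pair Ka × Kb = Kw, so Ka = Kw/Kb = 1.0 × 10⁻¹⁴ / 1.86e-04 = 5.38e-11.

K_a = 5.38e-11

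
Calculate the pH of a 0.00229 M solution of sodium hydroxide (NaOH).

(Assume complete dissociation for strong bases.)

[OH⁻] = 0.00229 M for strong base. pOH = -log[OH⁻] = 2.64, pH = 14 - pOH

pH = 11.36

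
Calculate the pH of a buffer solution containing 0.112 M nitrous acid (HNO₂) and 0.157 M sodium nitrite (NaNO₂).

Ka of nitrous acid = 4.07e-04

pKa = -log(4.07e-04) = 3.39. pH = pKa + log([A⁻]/[HA]) = 3.39 + log(0.157/0.112)

pH = 3.54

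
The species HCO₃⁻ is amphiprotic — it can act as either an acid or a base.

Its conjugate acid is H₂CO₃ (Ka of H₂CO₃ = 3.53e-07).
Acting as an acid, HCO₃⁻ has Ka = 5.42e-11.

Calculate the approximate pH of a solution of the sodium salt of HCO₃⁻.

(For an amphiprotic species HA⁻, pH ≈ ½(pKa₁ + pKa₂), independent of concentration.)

pKa₁ = -log(3.53e-07) = 6.45; pKa₂ = -log(5.42e-11) = 10.27. For an amphiprotic species, pH ≈ ½(pKa₁ + pKa₂) = ½(6.45 + 10.27) = 8.36.

pH = 8.36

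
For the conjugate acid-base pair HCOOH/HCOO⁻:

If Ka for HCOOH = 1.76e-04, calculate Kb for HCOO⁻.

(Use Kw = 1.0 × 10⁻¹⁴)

For a conjugate pair Ka × Kb = Kw, so Kb = Kw/Ka = 1.0 × 10⁻¹⁴ / 1.76e-04 = 5.68e-11.

K_b = 5.68e-11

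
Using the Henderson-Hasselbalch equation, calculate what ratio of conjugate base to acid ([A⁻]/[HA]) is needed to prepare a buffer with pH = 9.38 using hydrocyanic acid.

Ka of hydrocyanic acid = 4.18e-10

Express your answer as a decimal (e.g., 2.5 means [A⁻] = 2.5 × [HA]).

pKa = -log(4.18e-10) = 9.3788. pH = pKa + log([A⁻]/[HA]), so log([A⁻]/[HA]) = pH − pKa = 9.38 − 9.3788 = 0.0012. [A⁻]/[HA] = 10^(0.0012) = 1.00

[A⁻]/[HA] = 1.00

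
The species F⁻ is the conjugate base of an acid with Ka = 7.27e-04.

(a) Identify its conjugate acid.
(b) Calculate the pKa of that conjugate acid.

(a) The conjugate acid is formed by adding one H⁺ to F⁻, giving HF. (b) pKa = -log(Ka) = -log(7.27e-04) = 3.14.

Conjugate acid: HF; pK_a = 3.14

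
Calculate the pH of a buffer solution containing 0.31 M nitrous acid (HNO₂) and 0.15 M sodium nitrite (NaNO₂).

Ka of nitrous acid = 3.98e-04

pKa = -log(3.98e-04) = 3.40. pH = pKa + log([A⁻]/[HA]) = 3.40 + log(0.15/0.31)

pH = 3.08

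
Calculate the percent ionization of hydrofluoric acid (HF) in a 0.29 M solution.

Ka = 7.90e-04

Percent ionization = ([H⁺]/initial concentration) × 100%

Using Ka equilibrium: x² + Ka×x - Ka×C = 0. Solving: [H⁺] = 1.4746e-02. Percent = (1.4746e-02/0.29) × 100

Percent ionization = 5.08%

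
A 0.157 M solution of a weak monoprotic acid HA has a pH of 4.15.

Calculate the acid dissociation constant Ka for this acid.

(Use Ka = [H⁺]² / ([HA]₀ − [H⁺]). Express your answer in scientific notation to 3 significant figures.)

[H⁺] = 10^(−pH) = 10^(−4.15) = 7.079e-05 M. For HA ⇌ H⁺ + A⁻, Ka = [H⁺][A⁻]/[HA] = [H⁺]² / ([HA]₀ − [H⁺]) = (7.079e-05)² / (0.157 − 7.079e-05) = 3.19e-08.

K_a = 3.19e-08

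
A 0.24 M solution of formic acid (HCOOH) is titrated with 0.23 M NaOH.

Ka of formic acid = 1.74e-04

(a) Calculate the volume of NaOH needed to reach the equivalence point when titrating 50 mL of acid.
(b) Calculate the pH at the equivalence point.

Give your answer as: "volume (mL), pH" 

moles acid = 0.24 × 50/1000 = 0.012 mol; V_base = moles/0.23 × 1000 = 52.2 mL. At equivalence only the conjugate base is present: [A⁻] = 0.012/0.102 = 1.1745e-01 M. Kb = Kw/Ka = 5.75e-11; [OH⁻] = √(Kb × [A⁻]) = 2.5980e-06; pOH = 5.59; pH = 14 - pOH = 8.41.

V = 52.2 mL, pH = 8.41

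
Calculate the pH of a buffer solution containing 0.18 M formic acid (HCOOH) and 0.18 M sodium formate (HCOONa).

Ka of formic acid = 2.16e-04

pKa = -log(2.16e-04) = 3.67. pH = pKa + log([A⁻]/[HA]) = 3.67 + log(0.18/0.18)

pH = 3.67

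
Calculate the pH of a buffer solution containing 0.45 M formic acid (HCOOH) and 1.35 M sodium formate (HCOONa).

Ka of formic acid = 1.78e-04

pKa = -log(1.78e-04) = 3.75. pH = pKa + log([A⁻]/[HA]) = 3.75 + log(1.35/0.45)

pH = 4.23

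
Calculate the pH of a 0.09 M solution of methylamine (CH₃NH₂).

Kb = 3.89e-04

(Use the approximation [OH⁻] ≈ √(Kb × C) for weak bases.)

[OH⁻] = √(Kb × C) = √(3.89e-04 × 0.09) = 5.9169e-03. pOH = 2.23, pH = 14 - pOH

pH = 11.77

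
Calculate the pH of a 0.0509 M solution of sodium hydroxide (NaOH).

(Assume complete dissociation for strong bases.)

[OH⁻] = 0.0509 M for strong base. pOH = -log[OH⁻] = 1.29, pH = 14 - pOH

pH = 12.71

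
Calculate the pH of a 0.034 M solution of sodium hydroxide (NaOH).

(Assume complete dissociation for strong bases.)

[OH⁻] = 0.034 M for strong base. pOH = -log[OH⁻] = 1.47, pH = 14 - pOH

pH = 12.53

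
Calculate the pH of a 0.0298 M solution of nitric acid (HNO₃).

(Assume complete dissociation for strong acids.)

[H⁺] = 0.0298 M for strong acid. pH = -log[H⁺] = -log(0.0298)

pH = 1.53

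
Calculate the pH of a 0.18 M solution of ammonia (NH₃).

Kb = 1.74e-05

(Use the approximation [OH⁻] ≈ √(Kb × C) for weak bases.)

[OH⁻] = √(Kb × C) = √(1.74e-05 × 0.18) = 1.7697e-03. pOH = 2.75, pH = 14 - pOH

pH = 11.25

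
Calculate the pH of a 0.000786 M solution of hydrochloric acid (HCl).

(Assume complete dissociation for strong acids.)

[H⁺] = 0.000786 M for strong acid. pH = -log[H⁺] = -log(0.000786)

pH = 3.10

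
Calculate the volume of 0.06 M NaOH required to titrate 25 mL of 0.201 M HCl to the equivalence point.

At equivalence: moles acid = moles base. moles HCl = 0.201 × 25/1000 = 0.005025 mol. V_base = moles / 0.06 × 1000 = 83.8 mL.

V_{base} = 83.8 mL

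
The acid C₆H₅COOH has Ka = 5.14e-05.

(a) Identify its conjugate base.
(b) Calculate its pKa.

(a) The conjugate base is formed by removing one H⁺ from C₆H₅COOH, giving C₆H₅COO⁻. (b) pKa = -log(Ka) = -log(5.14e-05) = 4.29.

Conjugate base: C₆H₅COO⁻; pK_a = 4.29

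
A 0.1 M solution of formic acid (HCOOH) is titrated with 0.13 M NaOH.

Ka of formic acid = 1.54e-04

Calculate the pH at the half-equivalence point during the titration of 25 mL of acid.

At half-equivalence [HA] = [A⁻], so Henderson-Hasselbalch gives pH = pKa = -log(1.54e-04) = 3.81.

pH = pKa = 3.81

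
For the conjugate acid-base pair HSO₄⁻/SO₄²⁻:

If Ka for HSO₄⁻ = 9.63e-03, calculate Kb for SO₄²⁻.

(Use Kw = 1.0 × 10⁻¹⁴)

For a conjugate pair Ka × Kb = Kw, so Kb = Kw/Ka = 1.0 × 10⁻¹⁴ / 9.63e-03 = 1.04e-12.

K_b = 1.04e-12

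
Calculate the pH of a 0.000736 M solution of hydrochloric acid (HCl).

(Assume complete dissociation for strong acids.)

[H⁺] = 0.000736 M for strong acid. pH = -log[H⁺] = -log(0.000736)

pH = 3.13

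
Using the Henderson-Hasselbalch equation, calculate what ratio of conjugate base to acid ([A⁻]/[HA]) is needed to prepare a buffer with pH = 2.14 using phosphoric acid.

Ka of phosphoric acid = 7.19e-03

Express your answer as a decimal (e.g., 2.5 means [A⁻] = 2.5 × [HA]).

pKa = -log(7.19e-03) = 2.1433. pH = pKa + log([A⁻]/[HA]), so log([A⁻]/[HA]) = pH − pKa = 2.14 − 2.1433 = -0.0033. [A⁻]/[HA] = 10^(-0.0033) = 0.992

[A⁻]/[HA] = 0.992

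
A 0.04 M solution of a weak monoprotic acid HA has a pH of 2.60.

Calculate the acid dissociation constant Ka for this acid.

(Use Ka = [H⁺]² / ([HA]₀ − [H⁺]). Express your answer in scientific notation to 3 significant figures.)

[H⁺] = 10^(−pH) = 10^(−2.60) = 2.512e-03 M. For HA ⇌ H⁺ + A⁻, Ka = [H⁺][A⁻]/[HA] = [H⁺]² / ([HA]₀ − [H⁺]) = (2.512e-03)² / (0.04 − 2.512e-03) = 1.68e-04.

K_a = 1.68e-04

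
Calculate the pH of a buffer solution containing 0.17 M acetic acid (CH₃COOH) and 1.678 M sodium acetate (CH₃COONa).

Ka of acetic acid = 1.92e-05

pKa = -log(1.92e-05) = 4.72. pH = pKa + log([A⁻]/[HA]) = 4.72 + log(1.678/0.17)

pH = 5.71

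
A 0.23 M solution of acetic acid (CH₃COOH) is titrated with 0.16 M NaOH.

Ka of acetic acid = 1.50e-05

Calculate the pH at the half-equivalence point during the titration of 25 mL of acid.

At half-equivalence [HA] = [A⁻], so Henderson-Hasselbalch gives pH = pKa = -log(1.50e-05) = 4.82.

pH = pKa = 4.82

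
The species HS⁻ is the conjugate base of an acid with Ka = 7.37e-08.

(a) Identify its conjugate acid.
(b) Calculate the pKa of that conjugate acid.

(a) The conjugate acid is formed by adding one H⁺ to HS⁻, giving H₂S. (b) pKa = -log(Ka) = -log(7.37e-08) = 7.13.

Conjugate acid: H₂S; pK_a = 7.13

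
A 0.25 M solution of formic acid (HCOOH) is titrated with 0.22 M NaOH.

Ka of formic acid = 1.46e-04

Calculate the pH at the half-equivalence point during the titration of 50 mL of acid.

At half-equivalence [HA] = [A⁻], so Henderson-Hasselbalch gives pH = pKa = -log(1.46e-04) = 3.84.

pH = pKa = 3.84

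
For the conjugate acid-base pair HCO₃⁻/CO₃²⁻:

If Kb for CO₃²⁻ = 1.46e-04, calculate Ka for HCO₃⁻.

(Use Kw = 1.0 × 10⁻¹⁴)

For a conjugate pair Ka × Kb = Kw, so Ka = Kw/Kb = 1.0 × 10⁻¹⁴ / 1.46e-04 = 6.85e-11.

K_a = 6.85e-11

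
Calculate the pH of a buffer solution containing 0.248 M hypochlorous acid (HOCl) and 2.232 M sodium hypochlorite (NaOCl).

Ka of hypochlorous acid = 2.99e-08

pKa = -log(2.99e-08) = 7.52. pH = pKa + log([A⁻]/[HA]) = 7.52 + log(2.232/0.248)

pH = 8.48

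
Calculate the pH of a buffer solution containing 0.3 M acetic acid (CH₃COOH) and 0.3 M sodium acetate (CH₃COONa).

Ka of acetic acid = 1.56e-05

pKa = -log(1.56e-05) = 4.81. pH = pKa + log([A⁻]/[HA]) = 4.81 + log(0.3/0.3)

pH = 4.81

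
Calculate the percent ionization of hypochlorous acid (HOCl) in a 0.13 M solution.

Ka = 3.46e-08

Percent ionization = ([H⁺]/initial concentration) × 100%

Using Ka equilibrium: x² + Ka×x - Ka×C = 0. Solving: [H⁺] = 6.7050e-05. Percent = (6.7050e-05/0.13) × 100

Percent ionization = 0.0516%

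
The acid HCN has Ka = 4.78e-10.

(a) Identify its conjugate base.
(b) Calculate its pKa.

(a) The conjugate base is formed by removing one H⁺ from HCN, giving CN⁻. (b) pKa = -log(Ka) = -log(4.78e-10) = 9.32.

Conjugate base: CN⁻; pK_a = 9.32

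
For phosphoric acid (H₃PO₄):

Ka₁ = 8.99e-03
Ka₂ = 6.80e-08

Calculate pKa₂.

pKa₂ = -log(Ka₂) = -log(6.80e-08) = 7.17.

pK_{a2} = 7.17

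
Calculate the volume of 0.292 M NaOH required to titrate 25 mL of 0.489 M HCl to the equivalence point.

At equivalence: moles acid = moles base. moles HCl = 0.489 × 25/1000 = 0.01222 mol. V_base = moles / 0.292 × 1000 = 41.9 mL.

V_{base} = 41.9 mL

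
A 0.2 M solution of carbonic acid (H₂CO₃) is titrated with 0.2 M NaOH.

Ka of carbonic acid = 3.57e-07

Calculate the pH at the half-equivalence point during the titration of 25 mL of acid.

At half-equivalence [HA] = [A⁻], so Henderson-Hasselbalch gives pH = pKa = -log(3.57e-07) = 6.45.

pH = pKa = 6.45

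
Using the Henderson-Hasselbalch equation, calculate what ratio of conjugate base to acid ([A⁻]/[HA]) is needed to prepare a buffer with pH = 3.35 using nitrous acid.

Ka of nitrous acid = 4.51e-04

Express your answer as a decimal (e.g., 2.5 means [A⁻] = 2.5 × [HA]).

pKa = -log(4.51e-04) = 3.3458. pH = pKa + log([A⁻]/[HA]), so log([A⁻]/[HA]) = pH − pKa = 3.35 − 3.3458 = 0.0042. [A⁻]/[HA] = 10^(0.0042) = 1.01

[A⁻]/[HA] = 1.01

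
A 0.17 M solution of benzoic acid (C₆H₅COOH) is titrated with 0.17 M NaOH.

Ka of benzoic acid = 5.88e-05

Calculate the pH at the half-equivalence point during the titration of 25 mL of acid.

At half-equivalence [HA] = [A⁻], so Henderson-Hasselbalch gives pH = pKa = -log(5.88e-05) = 4.23.

pH = pKa = 4.23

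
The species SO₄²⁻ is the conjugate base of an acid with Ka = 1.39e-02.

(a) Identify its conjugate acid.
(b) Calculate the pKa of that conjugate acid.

(a) The conjugate acid is formed by adding one H⁺ to SO₄²⁻, giving HSO₄⁻. (b) pKa = -log(Ka) = -log(1.39e-02) = 1.86.

Conjugate acid: HSO₄⁻; pK_a = 1.86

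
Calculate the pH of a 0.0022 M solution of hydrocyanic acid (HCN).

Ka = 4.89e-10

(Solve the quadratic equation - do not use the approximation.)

x² + Ka×x - Ka×C = 0. Using quadratic formula: [H⁺] = 1.0370e-06

pH = 5.98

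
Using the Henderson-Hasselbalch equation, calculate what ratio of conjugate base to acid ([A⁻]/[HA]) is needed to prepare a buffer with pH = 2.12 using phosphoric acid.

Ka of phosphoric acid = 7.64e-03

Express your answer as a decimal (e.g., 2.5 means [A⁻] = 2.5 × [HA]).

pKa = -log(7.64e-03) = 2.1169. pH = pKa + log([A⁻]/[HA]), so log([A⁻]/[HA]) = pH − pKa = 2.12 − 2.1169 = 0.0031. [A⁻]/[HA] = 10^(0.0031) = 1.01

[A⁻]/[HA] = 1.01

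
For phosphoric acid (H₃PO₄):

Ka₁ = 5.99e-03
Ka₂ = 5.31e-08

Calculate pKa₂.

pKa₂ = -log(Ka₂) = -log(5.31e-08) = 7.27.

pK_{a2} = 7.27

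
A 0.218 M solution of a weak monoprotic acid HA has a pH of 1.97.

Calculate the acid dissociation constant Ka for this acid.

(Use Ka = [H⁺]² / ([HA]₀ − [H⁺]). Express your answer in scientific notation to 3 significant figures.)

[H⁺] = 10^(−pH) = 10^(−1.97) = 1.072e-02 M. For HA ⇌ H⁺ + A⁻, Ka = [H⁺][A⁻]/[HA] = [H⁺]² / ([HA]₀ − [H⁺]) = (1.072e-02)² / (0.218 − 1.072e-02) = 5.54e-04.

K_a = 5.54e-04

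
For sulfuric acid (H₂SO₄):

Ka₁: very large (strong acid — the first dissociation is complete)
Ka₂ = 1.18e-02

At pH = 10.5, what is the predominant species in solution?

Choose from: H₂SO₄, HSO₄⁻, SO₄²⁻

The first dissociation is complete, so H₂SO₄ itself is never the predominant species in water; pKa₂ = -log(1.18e-02) = 1.93. For a polyprotic acid the predominant species crosses at each pKa: below pKa_n the protonated form dominates, above it the deprotonated form does. At pH = 10.5, the predominant species is SO₄²⁻.

SO₄²⁻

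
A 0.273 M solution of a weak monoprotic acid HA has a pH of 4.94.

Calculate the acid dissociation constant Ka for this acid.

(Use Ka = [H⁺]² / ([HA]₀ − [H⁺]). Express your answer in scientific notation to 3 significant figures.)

[H⁺] = 10^(−pH) = 10^(−4.94) = 1.148e-05 M. For HA ⇌ H⁺ + A⁻, Ka = [H⁺][A⁻]/[HA] = [H⁺]² / ([HA]₀ − [H⁺]) = (1.148e-05)² / (0.273 − 1.148e-05) = 4.83e-10.

K_a = 4.83e-10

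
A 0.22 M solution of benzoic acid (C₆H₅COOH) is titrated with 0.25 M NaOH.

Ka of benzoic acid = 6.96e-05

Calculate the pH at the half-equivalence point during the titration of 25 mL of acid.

At half-equivalence [HA] = [A⁻], so Henderson-Hasselbalch gives pH = pKa = -log(6.96e-05) = 4.16.

pH = pKa = 4.16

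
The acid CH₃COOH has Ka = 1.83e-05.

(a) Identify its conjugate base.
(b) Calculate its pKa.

(a) The conjugate base is formed by removing one H⁺ from CH₃COOH, giving CH₃COO⁻. (b) pKa = -log(Ka) = -log(1.83e-05) = 4.74.

Conjugate base: CH₃COO⁻; pK_a = 4.74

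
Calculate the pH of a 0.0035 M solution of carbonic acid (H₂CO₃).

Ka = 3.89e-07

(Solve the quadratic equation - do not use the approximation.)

x² + Ka×x - Ka×C = 0. Using quadratic formula: [H⁺] = 3.6705e-05

pH = 4.44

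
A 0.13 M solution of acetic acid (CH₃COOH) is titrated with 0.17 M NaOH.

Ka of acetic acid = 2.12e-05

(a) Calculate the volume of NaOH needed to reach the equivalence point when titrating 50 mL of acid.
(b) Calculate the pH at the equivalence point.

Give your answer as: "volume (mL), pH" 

moles acid = 0.13 × 50/1000 = 0.0065 mol; V_base = moles/0.17 × 1000 = 38.2 mL. At equivalence only the conjugate base is present: [A⁻] = 0.0065/0.088 = 7.3667e-02 M. Kb = Kw/Ka = 4.72e-10; [OH⁻] = √(Kb × [A⁻]) = 5.8948e-06; pOH = 5.23; pH = 14 - pOH = 8.77.

V = 38.2 mL, pH = 8.77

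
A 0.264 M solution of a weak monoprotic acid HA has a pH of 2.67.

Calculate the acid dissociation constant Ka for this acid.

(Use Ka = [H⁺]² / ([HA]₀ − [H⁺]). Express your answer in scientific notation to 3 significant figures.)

[H⁺] = 10^(−pH) = 10^(−2.67) = 2.138e-03 M. For HA ⇌ H⁺ + A⁻, Ka = [H⁺][A⁻]/[HA] = [H⁺]² / ([HA]₀ − [H⁺]) = (2.138e-03)² / (0.264 − 2.138e-03) = 1.75e-05.

K_a = 1.75e-05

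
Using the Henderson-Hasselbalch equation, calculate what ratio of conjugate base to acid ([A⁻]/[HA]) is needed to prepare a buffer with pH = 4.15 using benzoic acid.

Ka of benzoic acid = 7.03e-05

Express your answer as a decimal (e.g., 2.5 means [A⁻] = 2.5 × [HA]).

pKa = -log(7.03e-05) = 4.1530. pH = pKa + log([A⁻]/[HA]), so log([A⁻]/[HA]) = pH − pKa = 4.15 − 4.1530 = -0.0030. [A⁻]/[HA] = 10^(-0.0030) = 0.993

[A⁻]/[HA] = 0.993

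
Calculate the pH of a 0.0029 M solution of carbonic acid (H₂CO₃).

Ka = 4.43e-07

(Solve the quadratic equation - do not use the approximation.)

x² + Ka×x - Ka×C = 0. Using quadratic formula: [H⁺] = 3.5622e-05

pH = 4.45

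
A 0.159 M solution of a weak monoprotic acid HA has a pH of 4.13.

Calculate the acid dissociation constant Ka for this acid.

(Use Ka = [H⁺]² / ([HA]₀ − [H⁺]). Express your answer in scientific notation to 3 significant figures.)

[H⁺] = 10^(−pH) = 10^(−4.13) = 7.413e-05 M. For HA ⇌ H⁺ + A⁻, Ka = [H⁺][A⁻]/[HA] = [H⁺]² / ([HA]₀ − [H⁺]) = (7.413e-05)² / (0.159 − 7.413e-05) = 3.46e-08.

K_a = 3.46e-08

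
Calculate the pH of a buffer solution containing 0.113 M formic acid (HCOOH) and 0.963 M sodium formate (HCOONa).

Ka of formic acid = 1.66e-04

pKa = -log(1.66e-04) = 3.78. pH = pKa + log([A⁻]/[HA]) = 3.78 + log(0.963/0.113)

pH = 4.71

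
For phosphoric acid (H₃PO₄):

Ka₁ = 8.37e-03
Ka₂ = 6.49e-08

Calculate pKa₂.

pKa₂ = -log(Ka₂) = -log(6.49e-08) = 7.19.

pK_{a2} = 7.19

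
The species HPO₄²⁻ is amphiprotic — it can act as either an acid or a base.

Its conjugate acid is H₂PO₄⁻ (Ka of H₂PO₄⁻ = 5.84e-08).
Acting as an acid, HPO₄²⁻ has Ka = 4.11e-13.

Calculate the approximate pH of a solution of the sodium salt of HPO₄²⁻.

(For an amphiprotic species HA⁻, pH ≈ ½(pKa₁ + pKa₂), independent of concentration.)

pKa₁ = -log(5.84e-08) = 7.23; pKa₂ = -log(4.11e-13) = 12.39. For an amphiprotic species, pH ≈ ½(pKa₁ + pKa₂) = ½(7.23 + 12.39) = 9.81.

pH = 9.81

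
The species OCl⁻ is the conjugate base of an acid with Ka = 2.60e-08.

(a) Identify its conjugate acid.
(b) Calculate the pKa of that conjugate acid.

(a) The conjugate acid is formed by adding one H⁺ to OCl⁻, giving HOCl. (b) pKa = -log(Ka) = -log(2.60e-08) = 7.59.

Conjugate acid: HOCl; pK_a = 7.59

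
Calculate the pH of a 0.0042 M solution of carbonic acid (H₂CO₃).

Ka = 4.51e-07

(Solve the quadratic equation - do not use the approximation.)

x² + Ka×x - Ka×C = 0. Using quadratic formula: [H⁺] = 4.3297e-05

pH = 4.36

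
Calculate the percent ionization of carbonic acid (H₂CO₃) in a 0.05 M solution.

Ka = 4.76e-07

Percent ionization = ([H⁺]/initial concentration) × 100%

Using Ka equilibrium: x² + Ka×x - Ka×C = 0. Solving: [H⁺] = 1.5403e-04. Percent = (1.5403e-04/0.05) × 100

Percent ionization = 0.308%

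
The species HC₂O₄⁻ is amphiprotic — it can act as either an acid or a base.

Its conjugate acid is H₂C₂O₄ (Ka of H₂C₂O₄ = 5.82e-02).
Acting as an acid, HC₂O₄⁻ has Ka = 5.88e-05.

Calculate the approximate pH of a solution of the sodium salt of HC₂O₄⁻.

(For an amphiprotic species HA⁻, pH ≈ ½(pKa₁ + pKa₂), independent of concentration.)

pKa₁ = -log(5.82e-02) = 1.24; pKa₂ = -log(5.88e-05) = 4.23. For an amphiprotic species, pH ≈ ½(pKa₁ + pKa₂) = ½(1.24 + 4.23) = 2.73.

pH = 2.73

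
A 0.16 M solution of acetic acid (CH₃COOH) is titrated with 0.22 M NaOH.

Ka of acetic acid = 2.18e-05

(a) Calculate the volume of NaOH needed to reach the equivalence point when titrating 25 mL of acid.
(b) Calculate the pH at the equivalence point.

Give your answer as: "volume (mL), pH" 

moles acid = 0.16 × 25/1000 = 0.004 mol; V_base = moles/0.22 × 1000 = 18.2 mL. At equivalence only the conjugate base is present: [A⁻] = 0.004/0.043 = 9.2632e-02 M. Kb = Kw/Ka = 4.59e-10; [OH⁻] = √(Kb × [A⁻]) = 6.5186e-06; pOH = 5.19; pH = 14 - pOH = 8.81.

V = 18.2 mL, pH = 8.81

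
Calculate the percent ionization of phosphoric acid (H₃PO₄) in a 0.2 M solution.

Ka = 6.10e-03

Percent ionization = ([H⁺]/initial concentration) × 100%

Using Ka equilibrium: x² + Ka×x - Ka×C = 0. Solving: [H⁺] = 3.2011e-02. Percent = (3.2011e-02/0.2) × 100

Percent ionization = 16%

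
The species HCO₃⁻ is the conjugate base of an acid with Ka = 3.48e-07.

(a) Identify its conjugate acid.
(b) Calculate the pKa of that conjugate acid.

(a) The conjugate acid is formed by adding one H⁺ to HCO₃⁻, giving H₂CO₃. (b) pKa = -log(Ka) = -log(3.48e-07) = 6.46.

Conjugate acid: H₂CO₃; pK_a = 6.46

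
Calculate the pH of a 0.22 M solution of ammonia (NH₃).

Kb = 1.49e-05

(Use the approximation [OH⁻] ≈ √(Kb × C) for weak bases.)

[OH⁻] = √(Kb × C) = √(1.49e-05 × 0.22) = 1.8105e-03. pOH = 2.74, pH = 14 - pOH

pH = 11.26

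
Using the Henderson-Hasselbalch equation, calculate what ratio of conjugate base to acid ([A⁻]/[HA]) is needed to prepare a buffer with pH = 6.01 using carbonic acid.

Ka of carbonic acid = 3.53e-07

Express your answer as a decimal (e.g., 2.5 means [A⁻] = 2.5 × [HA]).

pKa = -log(3.53e-07) = 6.4522. pH = pKa + log([A⁻]/[HA]), so log([A⁻]/[HA]) = pH − pKa = 6.01 − 6.4522 = -0.4422. [A⁻]/[HA] = 10^(-0.4422) = 0.361

[A⁻]/[HA] = 0.361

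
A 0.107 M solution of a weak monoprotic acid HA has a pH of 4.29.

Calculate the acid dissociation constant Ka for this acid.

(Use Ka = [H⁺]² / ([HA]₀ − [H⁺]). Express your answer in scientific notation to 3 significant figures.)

[H⁺] = 10^(−pH) = 10^(−4.29) = 5.129e-05 M. For HA ⇌ H⁺ + A⁻, Ka = [H⁺][A⁻]/[HA] = [H⁺]² / ([HA]₀ − [H⁺]) = (5.129e-05)² / (0.107 − 5.129e-05) = 2.46e-08.

K_a = 2.46e-08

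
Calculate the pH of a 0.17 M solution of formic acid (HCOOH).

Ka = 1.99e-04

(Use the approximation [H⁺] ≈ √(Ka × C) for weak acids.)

[H⁺] = √(Ka × C) = √(1.99e-04 × 0.17) = 5.8164e-03. pH = -log(5.8164e-03)

pH = 2.24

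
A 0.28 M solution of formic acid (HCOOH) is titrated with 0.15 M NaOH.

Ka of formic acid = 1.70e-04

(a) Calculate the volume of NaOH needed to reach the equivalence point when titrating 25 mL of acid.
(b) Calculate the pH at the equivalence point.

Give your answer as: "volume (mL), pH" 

moles acid = 0.28 × 25/1000 = 0.007 mol; V_base = moles/0.15 × 1000 = 46.7 mL. At equivalence only the conjugate base is present: [A⁻] = 0.007/0.072 = 9.7674e-02 M. Kb = Kw/Ka = 5.88e-11; [OH⁻] = √(Kb × [A⁻]) = 2.3970e-06; pOH = 5.62; pH = 14 - pOH = 8.38.

V = 46.7 mL, pH = 8.38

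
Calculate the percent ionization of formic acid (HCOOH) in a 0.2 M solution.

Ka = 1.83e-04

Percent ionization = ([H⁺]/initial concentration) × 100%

Using Ka equilibrium: x² + Ka×x - Ka×C = 0. Solving: [H⁺] = 5.9590e-03. Percent = (5.9590e-03/0.2) × 100

Percent ionization = 2.98%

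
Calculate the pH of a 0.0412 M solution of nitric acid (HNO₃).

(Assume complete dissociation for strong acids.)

[H⁺] = 0.0412 M for strong acid. pH = -log[H⁺] = -log(0.0412)

pH = 1.39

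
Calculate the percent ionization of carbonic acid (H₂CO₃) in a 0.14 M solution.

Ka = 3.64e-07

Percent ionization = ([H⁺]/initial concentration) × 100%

Using Ka equilibrium: x² + Ka×x - Ka×C = 0. Solving: [H⁺] = 2.2556e-04. Percent = (2.2556e-04/0.14) × 100

Percent ionization = 0.161%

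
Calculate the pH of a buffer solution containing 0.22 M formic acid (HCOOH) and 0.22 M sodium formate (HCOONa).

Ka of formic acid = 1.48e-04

pKa = -log(1.48e-04) = 3.83. pH = pKa + log([A⁻]/[HA]) = 3.83 + log(0.22/0.22)

pH = 3.83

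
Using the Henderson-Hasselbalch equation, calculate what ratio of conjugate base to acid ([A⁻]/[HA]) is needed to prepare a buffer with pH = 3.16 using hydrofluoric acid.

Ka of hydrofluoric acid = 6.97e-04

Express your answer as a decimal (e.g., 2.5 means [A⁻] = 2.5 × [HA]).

pKa = -log(6.97e-04) = 3.1568. pH = pKa + log([A⁻]/[HA]), so log([A⁻]/[HA]) = pH − pKa = 3.16 − 3.1568 = 0.0032. [A⁻]/[HA] = 10^(0.0032) = 1.01

[A⁻]/[HA] = 1.01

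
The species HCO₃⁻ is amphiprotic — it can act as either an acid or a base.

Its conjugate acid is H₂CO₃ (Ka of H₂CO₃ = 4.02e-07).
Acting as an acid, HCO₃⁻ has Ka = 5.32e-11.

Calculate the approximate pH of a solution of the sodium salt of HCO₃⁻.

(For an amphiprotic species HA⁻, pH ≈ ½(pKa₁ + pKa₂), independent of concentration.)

pKa₁ = -log(4.02e-07) = 6.40; pKa₂ = -log(5.32e-11) = 10.27. For an amphiprotic species, pH ≈ ½(pKa₁ + pKa₂) = ½(6.40 + 10.27) = 8.33.

pH = 8.33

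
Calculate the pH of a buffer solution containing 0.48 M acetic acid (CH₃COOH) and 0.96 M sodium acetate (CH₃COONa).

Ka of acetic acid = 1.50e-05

pKa = -log(1.50e-05) = 4.82. pH = pKa + log([A⁻]/[HA]) = 4.82 + log(0.96/0.48)

pH = 5.12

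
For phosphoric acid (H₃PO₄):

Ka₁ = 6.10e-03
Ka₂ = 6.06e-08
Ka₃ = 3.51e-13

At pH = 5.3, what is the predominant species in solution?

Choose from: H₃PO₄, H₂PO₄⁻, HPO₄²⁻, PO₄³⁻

pKa₁ = 2.21, pKa₂ = 7.22, pKa₃ = 12.45. For a polyprotic acid the predominant species crosses at each pKa: below pKa_n the protonated form dominates, above it the deprotonated form does. At pH = 5.3, the predominant species is H₂PO₄⁻.

H₂PO₄⁻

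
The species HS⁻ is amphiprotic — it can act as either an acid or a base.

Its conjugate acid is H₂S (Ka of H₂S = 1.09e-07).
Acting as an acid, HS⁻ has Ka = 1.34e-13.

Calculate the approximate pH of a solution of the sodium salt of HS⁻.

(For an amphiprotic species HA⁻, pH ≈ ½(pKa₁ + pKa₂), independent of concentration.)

pKa₁ = -log(1.09e-07) = 6.96; pKa₂ = -log(1.34e-13) = 12.87. For an amphiprotic species, pH ≈ ½(pKa₁ + pKa₂) = ½(6.96 + 12.87) = 9.92.

pH = 9.92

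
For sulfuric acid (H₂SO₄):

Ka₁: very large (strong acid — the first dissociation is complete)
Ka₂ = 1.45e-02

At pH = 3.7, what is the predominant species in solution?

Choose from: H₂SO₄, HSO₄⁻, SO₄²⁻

The first dissociation is complete, so H₂SO₄ itself is never the predominant species in water; pKa₂ = -log(1.45e-02) = 1.84. For a polyprotic acid the predominant species crosses at each pKa: below pKa_n the protonated form dominates, above it the deprotonated form does. At pH = 3.7, the predominant species is SO₄²⁻.

SO₄²⁻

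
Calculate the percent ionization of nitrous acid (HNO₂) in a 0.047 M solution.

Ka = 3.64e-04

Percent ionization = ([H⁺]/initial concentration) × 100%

Using Ka equilibrium: x² + Ka×x - Ka×C = 0. Solving: [H⁺] = 3.9582e-03. Percent = (3.9582e-03/0.047) × 100

Percent ionization = 8.42%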